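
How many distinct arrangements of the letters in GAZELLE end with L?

Fix L in the last position and arrange the remaining 6 letters.
Those 6 letters have E appearing twice, giving (6)!/(2!) = 360.

360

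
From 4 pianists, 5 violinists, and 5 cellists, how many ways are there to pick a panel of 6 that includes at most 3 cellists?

2814

Split by how many cellists are chosen (0 through 3).
Sum: C(5,0)·C(9,6) + C(5,1)·C(9,5) + C(5,2)·C(9,4) + C(5,3)·C(9,3) = 84 + 630 + 1260 + 840 = 2814.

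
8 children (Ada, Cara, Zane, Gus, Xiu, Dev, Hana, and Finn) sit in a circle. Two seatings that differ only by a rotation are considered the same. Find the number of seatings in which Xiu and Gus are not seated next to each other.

All circular seatings of 8 people number (7)! = 5040.
Seatings with Xiu beside Gus: treat them as a block with 2 internal orders, giving 2 × (6)! = 1440.
Subtracting, 5040 − 1440 = 3600.

3600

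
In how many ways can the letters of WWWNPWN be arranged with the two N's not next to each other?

There are 7!/(4!·2!) = 105 arrangements of WWWNPWN in total.
Arrangements with the N's together: treat NN as one letter, giving (6)!/(4!) = 30.
Hence 105 − 30 = 75.

75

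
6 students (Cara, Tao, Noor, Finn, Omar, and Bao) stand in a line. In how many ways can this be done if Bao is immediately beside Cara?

Glue Bao and Cara into one block (2 internal orders), leaving 5 units to arrange in a row.
So the count is 2·(5)! = 240.

240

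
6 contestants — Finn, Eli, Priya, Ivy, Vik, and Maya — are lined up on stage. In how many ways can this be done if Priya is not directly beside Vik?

Of the 6! = 720 arrangements, those with Priya and Vik adjacent number 2 × 5! = 240 (treat the pair as a block with 2 internal orders).
Complementary counting: 720 − 240 = 480.

480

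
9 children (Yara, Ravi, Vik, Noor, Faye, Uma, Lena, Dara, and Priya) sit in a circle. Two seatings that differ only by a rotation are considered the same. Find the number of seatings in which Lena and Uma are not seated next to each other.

Without the restriction there are (8)! = 40320 seatings.
Seatings with Lena beside Uma: treat them as a block with 2 internal orders, giving 2 × (7)! = 10080.
Subtracting, 40320 − 10080 = 30240.

30240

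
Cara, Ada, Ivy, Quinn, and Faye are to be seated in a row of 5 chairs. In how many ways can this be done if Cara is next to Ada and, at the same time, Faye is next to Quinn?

Treat {Cara,Ada} as one block (2 orders) and {Faye,Quinn} as another (2 orders).
That leaves 3 units to arrange: 2 × 2 × 3! = 4 × 6 = 24.

24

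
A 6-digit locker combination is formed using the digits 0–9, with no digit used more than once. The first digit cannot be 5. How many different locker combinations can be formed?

136080

The first digit has 10−1 = 9 choices (anything except 5).
The remaining 5 digits are filled from the other 9 symbols without repetition: 9 × 8 × 7 × 6 × 5 = 15120.
Total: 9 × 15120 = 136080.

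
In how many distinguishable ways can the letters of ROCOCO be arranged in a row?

60

Letter multiplicities in ROCOCO: C×2, O×3, R×1.
Dividing 6! = 720 by 3!·2! = 12 for the repeated letters gives 60.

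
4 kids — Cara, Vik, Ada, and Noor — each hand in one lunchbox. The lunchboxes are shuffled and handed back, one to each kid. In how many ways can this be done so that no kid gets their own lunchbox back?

9

Count assignments avoiding every fixed point. For any j of the 4 kids fixed to their own lunchbox, the other 4−j can be arranged in (4−j)! ways.
By inclusion–exclusion this is Σ_{j=0}^{4} (−1)^j C(4,j)·(4−j)!.
Computing: 24 − 24 + 12 − 4 + 1 = 9.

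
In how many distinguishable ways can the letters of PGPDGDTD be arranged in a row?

1680

Letter multiplicities in PGPDGDTD: D×3, G×2, P×2, T×1.
Dividing 8! = 40320 by 3!·2!·2! = 24 for the repeated letters gives 1680.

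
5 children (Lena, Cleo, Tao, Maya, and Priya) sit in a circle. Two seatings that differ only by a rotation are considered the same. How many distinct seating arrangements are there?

Fix one person's seat to break rotational symmetry; the remaining 4 people can be arranged in (4)! = 24 ways.

24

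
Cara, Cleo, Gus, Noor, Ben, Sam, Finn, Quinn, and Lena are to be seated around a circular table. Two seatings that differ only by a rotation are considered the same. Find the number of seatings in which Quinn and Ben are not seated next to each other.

30240

Without the restriction there are (8)! = 40320 seatings.
Seatings with Quinn beside Ben: treat them as a block with 2 internal orders, giving 2 × (7)! = 10080.
Subtracting, 40320 − 10080 = 30240.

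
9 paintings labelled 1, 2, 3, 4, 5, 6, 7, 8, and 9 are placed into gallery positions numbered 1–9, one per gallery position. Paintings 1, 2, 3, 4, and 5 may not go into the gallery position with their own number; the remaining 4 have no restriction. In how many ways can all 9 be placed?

Let Aᵢ (for 1 ≤ i ≤ 5) be the placements that put painting i in its forbidden gallery position. Any j of these fix j positions, leaving (9−j)! ways to fill the rest, and there are C(5,j) ways to pick which j.
By inclusion–exclusion, the number of valid placements is Σ_{j=0}^{5} (−1)^j C(5,j)·(9−j)!.
Computing: 362880 − 201600 + 50400 − 7200 + 600 − 24 = 205056.

205056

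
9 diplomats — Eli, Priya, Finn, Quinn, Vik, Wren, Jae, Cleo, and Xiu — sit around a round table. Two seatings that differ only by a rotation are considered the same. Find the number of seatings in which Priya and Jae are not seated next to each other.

30240

Without the restriction there are (8)! = 40320 seatings.
Those with Priya next to Jae: fuse the pair into one unit and seat 8 units around a circle — 2·(7)! = 10080.
Subtracting, 40320 − 10080 = 30240.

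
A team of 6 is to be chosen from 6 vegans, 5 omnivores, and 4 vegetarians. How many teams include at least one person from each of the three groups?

4250

Unrestricted: C(15,6) = 5005 ways to pick any 6 of the 15.
Selections missing a whole group: no vegans → C(9,6) = 84; no omnivores → C(10,6) = 210; no vegetarians → C(11,6) = 462.
Add back selections omitting two groups (i.e. drawn from a single group): C(6,6) + C(5,6) + C(4,6) = 1.
By inclusion–exclusion: 5005 − 756 + 1 = 4250.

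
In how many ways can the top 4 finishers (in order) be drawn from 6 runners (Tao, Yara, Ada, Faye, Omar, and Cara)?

There are 6 choices for 1st place, 5 for 2nd, and so on down to 3 for position 4.
That gives 6 × 5 × 4 × 3 = 360.

360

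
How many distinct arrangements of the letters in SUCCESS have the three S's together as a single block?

Treat the 3 copies of S as a single block. The multiset to arrange is then {SSS, C, C, E, U}, 5 items in all.
That gives (5)!/(2!) = 60 arrangements.

60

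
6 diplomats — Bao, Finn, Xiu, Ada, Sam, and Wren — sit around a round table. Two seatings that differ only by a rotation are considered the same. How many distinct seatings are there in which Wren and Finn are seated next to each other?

Glue Wren and Finn into a block (2 internal orders). Seating 5 units around a circle gives (4)! arrangements.
So 2 × (4)! = 2 × 24 = 48.

48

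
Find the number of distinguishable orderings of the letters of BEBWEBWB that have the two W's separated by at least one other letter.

315

There are 8!/(4!·2!·2!) = 420 arrangements of BEBWEBWB in total.
Arrangements with the W's together: treat WW as one letter, giving (7)!/(4!·2!) = 105.
Subtracting, 420 − 105 = 315 arrangements keep the W's apart.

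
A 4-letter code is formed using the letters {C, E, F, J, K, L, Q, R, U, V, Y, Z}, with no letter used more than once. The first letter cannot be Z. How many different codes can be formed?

10890

The first letter has 12−1 = 11 choices (anything except Z).
The remaining 3 letters are filled from the other 11 symbols without repetition: 11 × 10 × 9 = 990.
Total: 11 × 990 = 10890.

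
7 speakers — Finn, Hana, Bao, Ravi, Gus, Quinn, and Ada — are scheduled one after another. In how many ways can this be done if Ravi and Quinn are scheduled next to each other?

1440

Place the 5 others and the Ravi-Quinn pair as 6 objects in a line; the pair has 2 internal arrangements.
So the count is 2·(6)! = 1440.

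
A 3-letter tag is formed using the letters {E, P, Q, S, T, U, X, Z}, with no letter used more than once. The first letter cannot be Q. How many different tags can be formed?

294

The first letter has 8−1 = 7 choices (anything except Q).
The remaining 2 letters are filled from the other 7 symbols without repetition: 7 × 6 = 42.
Total: 7 × 42 = 294.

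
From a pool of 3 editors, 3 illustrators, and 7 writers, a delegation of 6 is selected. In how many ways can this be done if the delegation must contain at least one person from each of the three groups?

1302

Unrestricted: C(13,6) = 1716 ways to pick any 6 of the 13.
Subtract selections that omit an entire group: no editors → C(10,6) = 210; no illustrators → C(10,6) = 210; no writers → C(6,6) = 1.
Add back selections omitting two groups (i.e. drawn from a single group): C(3,6) + C(3,6) + C(7,6) = 7.
By inclusion–exclusion: 1716 − 421 + 7 = 1302.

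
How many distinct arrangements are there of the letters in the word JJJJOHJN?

336

The 8 letters of JJJJOHJN have repeats: J appearing 5 times.
So there are 8! / (5!) = 336 distinguishable arrangements.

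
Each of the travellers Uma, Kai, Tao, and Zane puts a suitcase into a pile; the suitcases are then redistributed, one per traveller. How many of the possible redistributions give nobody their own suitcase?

9

This is the derangement count D_4: permutations of 4 items with no fixed point.
By inclusion–exclusion this is Σ_{j=0}^{4} (−1)^j C(4,j)·(4−j)!.
Computing: 24 − 24 + 12 − 4 + 1 = 9.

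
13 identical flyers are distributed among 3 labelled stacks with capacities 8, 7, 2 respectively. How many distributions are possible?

Without the upper bounds there are C(15,2) = 105 ways to split 13 among 3 stacks.
Subtract solutions that violate a single cap (substitute x_i' = x_i − (cap_i+1)): x_1 ≥ 9 gives C(6,2) = 15; x_2 ≥ 8 gives C(7,2) = 21; x_3 ≥ 3 gives C(12,2) = 66. Together 102.
Add back pairs where two caps are both exceeded: 0 + 3 + 6 = 9.
By inclusion–exclusion the count is 105 − 102 + 9 = 12.

12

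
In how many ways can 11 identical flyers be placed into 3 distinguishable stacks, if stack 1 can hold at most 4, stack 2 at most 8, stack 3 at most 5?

Ignoring the caps, the number of non-negative solutions to x_1+…+x_3 = 11 is C(13,2) = 78.
Subtract solutions that violate a single cap (substitute x_i' = x_i − (cap_i+1)): x_1 ≥ 5 gives C(8,2) = 28; x_2 ≥ 9 gives C(4,2) = 6; x_3 ≥ 6 gives C(7,2) = 21. Together 55.
Add back pairs where two caps are both exceeded: 0 + 1 + 0 = 1.
By inclusion–exclusion the count is 78 − 55 + 1 = 24.

24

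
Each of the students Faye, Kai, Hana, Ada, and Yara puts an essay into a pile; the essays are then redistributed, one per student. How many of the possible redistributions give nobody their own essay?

44

This is the derangement count D_5: permutations of 5 items with no fixed point.
By inclusion–exclusion this is Σ_{j=0}^{5} (−1)^j C(5,j)·(5−j)!.
Computing: 120 − 120 + 60 − 20 + 5 − 1 = 44.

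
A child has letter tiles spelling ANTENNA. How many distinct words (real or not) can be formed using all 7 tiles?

Letter multiplicities in ANTENNA: A×2, E×1, N×3, T×1.
The number of distinct arrangements is 7!/(3!·2!) = 5040/12 = 420.

420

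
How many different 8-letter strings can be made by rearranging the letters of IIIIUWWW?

Letter multiplicities in IIIIUWWW: I×4, U×1, W×3.
So there are 8! / (4!·3!) = 280 distinguishable arrangements.

280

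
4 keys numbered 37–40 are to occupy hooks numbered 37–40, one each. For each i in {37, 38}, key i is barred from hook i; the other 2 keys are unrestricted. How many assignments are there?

Let Aᵢ (for i ∈ {37, 38}) be the placements that put key i in its forbidden hook. Any j of these fix j positions, leaving (4−j)! ways to fill the rest, and there are C(2,j) ways to pick which j.
By inclusion–exclusion, the number of valid placements is Σ_{j=0}^{2} (−1)^j C(2,j)·(4−j)!.
Computing: 24 − 12 + 2 = 14.

14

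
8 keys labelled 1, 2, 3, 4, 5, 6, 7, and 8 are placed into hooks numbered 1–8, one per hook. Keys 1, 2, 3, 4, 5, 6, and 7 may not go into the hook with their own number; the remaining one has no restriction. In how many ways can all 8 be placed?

16687

Let Aᵢ (for 1 ≤ i ≤ 7) be the placements that put key i in its forbidden hook. Any j of these fix j positions, leaving (8−j)! ways to fill the rest, and there are C(7,j) ways to pick which j.
By inclusion–exclusion, the number of valid placements is Σ_{j=0}^{7} (−1)^j C(7,j)·(8−j)!.
Computing: 40320 − 35280 + 15120 − 4200 + 840 − 126 + 14 − 1 = 16687.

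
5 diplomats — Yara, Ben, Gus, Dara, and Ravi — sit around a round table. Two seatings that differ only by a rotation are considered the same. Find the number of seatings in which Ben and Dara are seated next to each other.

12

Treat {Ben, Dara} as one unit (2 internal orders) and seat the resulting 4 units around the table: (3)! circular arrangements.
So 2 × (3)! = 2 × 6 = 12.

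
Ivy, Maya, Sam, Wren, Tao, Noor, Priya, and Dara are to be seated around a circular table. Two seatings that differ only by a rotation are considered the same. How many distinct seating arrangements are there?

Around a circle, 8 distinct people have 8!/8 = (7)! = 5040 rotationally distinct seatings.

5040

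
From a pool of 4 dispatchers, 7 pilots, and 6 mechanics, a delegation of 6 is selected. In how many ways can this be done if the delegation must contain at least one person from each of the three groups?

Total 6-person selections from all 17: C(17,6) = 12376.
Selections missing a whole group: no dispatchers → C(13,6) = 1716; no pilots → C(10,6) = 210; no mechanics → C(11,6) = 462.
Add back selections omitting two groups (i.e. drawn from a single group): C(4,6) + C(7,6) + C(6,6) = 8.
By inclusion–exclusion: 12376 − 2388 + 8 = 9996.

9996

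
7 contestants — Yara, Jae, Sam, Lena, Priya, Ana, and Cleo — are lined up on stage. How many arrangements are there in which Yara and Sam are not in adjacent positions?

There are 7! = 5040 arrangements in all. If Yara and Sam are adjacent, merging them into one block gives 2·(6)! = 1440 arrangements.
Complementary counting: 5040 − 1440 = 3600.

3600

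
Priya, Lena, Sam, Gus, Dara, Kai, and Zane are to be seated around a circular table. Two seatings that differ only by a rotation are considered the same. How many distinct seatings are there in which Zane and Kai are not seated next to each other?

480

All circular seatings of 7 people number (6)! = 720.
Those with Zane next to Kai: fuse the pair into one unit and seat 6 units around a circle — 2·(5)! = 240.
Subtracting, 720 − 240 = 480.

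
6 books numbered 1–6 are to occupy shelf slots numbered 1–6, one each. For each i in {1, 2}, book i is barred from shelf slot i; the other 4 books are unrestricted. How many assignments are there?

Let Aᵢ (for i ∈ {1, 2}) be the placements that put book i in its forbidden shelf slot. Any j of these fix j positions, leaving (6−j)! ways to fill the rest, and there are C(2,j) ways to pick which j.
By inclusion–exclusion, the number of valid placements is Σ_{j=0}^{2} (−1)^j C(2,j)·(6−j)!.
Computing: 720 − 240 + 24 = 504.

504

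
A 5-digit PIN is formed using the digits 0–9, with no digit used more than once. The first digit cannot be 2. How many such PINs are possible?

27216

The first digit has 10−1 = 9 choices (anything except 2).
The remaining 4 digits are filled from the other 9 symbols without repetition: 9 × 8 × 7 × 6 = 3024.
Total: 9 × 3024 = 27216.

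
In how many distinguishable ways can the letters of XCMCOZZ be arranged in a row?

The 7 letters of XCMCOZZ have repeats: C appearing twice and Z appearing twice.
The number of distinct arrangements is 7!/(2!·2!) = 5040/4 = 1260.

1260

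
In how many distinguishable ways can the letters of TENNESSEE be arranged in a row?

The 9 letters of TENNESSEE have repeats: E appearing 4 times, N appearing twice, and S appearing twice.
Dividing 9! = 362880 by 4!·2!·2! = 96 for the repeated letters gives 3780.

3780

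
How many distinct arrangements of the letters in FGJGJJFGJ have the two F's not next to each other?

980

Total arrangements of FGJGJJFGJ: 9!/(4!·3!·2!) = 1260.
If the two F's are adjacent, glue them into one block, leaving 8 items to arrange: (8)!/(4!·3!) = 280 ways.
Subtracting, 1260 − 280 = 980 arrangements keep the F's apart.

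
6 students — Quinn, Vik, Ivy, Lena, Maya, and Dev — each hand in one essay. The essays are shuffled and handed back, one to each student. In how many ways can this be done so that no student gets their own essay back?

Let Aᵢ be the assignments in which student i gets their own essay. We want the size of the complement of A₁∪…∪A_6.
By inclusion–exclusion this is Σ_{j=0}^{6} (−1)^j C(6,j)·(6−j)!.
Computing: 720 − 720 + 360 − 120 + 30 − 6 + 1 = 265.

265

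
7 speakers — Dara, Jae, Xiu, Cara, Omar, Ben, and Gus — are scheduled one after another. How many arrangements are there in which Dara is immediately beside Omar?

Treat {Dara, Omar} as a single unit. There are 6 units to order, and the pair itself can be ordered 2 ways.
So the count is 2·(6)! = 1440.

1440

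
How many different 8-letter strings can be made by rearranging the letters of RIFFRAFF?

840

The 8 letters of RIFFRAFF have repeats: F appearing 4 times and R appearing twice.
Dividing 8! = 40320 by 4!·2! = 48 for the repeated letters gives 840.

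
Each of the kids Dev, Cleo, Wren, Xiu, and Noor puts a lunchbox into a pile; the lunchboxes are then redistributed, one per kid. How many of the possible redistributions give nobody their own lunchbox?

Let Aᵢ be the assignments in which kid i gets their own lunchbox. We want the size of the complement of A₁∪…∪A_5.
By inclusion–exclusion this is Σ_{j=0}^{5} (−1)^j C(5,j)·(5−j)!.
Computing: 120 − 120 + 60 − 20 + 5 − 1 = 44.

44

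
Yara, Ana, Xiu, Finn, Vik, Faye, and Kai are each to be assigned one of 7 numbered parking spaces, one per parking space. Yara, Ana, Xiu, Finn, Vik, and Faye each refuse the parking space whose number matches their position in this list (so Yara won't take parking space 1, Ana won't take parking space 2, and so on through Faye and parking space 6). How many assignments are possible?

2119

Let Aᵢ (for 1 ≤ i ≤ 6) be the placements that put person i in their forbidden parking space. Any j of these fix j positions, leaving (7−j)! ways to fill the rest, and there are C(6,j) ways to pick which j.
By inclusion–exclusion, the number of valid placements is Σ_{j=0}^{6} (−1)^j C(6,j)·(7−j)!.
Computing: 5040 − 4320 + 1800 − 480 + 90 − 12 + 1 = 2119.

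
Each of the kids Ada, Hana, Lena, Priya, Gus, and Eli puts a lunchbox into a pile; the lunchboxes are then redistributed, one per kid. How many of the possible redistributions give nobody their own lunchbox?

265

This is the derangement count D_6: permutations of 6 items with no fixed point.
By inclusion–exclusion this is Σ_{j=0}^{6} (−1)^j C(6,j)·(6−j)!.
Computing: 720 − 720 + 360 − 120 + 30 − 6 + 1 = 265.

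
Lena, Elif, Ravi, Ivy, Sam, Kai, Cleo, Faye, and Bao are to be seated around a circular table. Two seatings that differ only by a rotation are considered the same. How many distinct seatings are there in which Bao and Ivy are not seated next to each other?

All circular seatings of 9 people number (8)! = 40320.
Those with Bao next to Ivy: fuse the pair into one unit and seat 8 units around a circle — 2·(7)! = 10080.
Subtracting, 40320 − 10080 = 30240.

30240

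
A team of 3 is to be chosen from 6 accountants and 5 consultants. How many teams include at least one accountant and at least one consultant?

Unrestricted: C(11,3) = 165 ways to pick any 3 of the 11.
Selections missing a whole group: no accountants → C(5,3) = 10; no consultants → C(6,3) = 20.
Both groups omitted at once is impossible, so 165 − 30 = 135.

135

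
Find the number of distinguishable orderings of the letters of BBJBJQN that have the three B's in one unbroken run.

60

Treat the 3 copies of B as a single block. The multiset to arrange is then {BBB, J, J, N, Q}, 5 items in all.
That gives (5)!/(2!) = 60 arrangements.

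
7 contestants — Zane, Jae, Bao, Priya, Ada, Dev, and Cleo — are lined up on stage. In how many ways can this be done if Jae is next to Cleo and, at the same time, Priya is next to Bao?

480

Treat {Jae,Cleo} as one block (2 orders) and {Priya,Bao} as another (2 orders).
That leaves 5 units to arrange: 2 × 2 × 5! = 4 × 120 = 480.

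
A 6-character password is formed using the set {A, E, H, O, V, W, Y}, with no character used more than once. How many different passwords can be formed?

5040

This is a permutation of 6 out of 7: P(7,6) = 7!/1!.
7 × 6 × 5 × 4 × 3 × 2 = 5040.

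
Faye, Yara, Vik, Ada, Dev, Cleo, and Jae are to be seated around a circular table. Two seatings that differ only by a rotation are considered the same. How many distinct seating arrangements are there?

Seat Faye anywhere (absorbing the rotational symmetry), then permute the other 6: (6)! = 720.

720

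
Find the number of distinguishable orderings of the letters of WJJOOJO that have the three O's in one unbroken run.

Treat the 3 copies of O as a single block. The multiset to arrange is then {OOO, J, J, J, W}, 5 items in all.
That gives (5)!/(3!) = 20 arrangements.

20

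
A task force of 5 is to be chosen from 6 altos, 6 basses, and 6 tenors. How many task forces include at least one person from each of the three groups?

6210

With no constraint there are C(18,5) = 8568 possible selections.
Subtract selections that omit an entire group: no altos → C(12,5) = 792; no basses → C(12,5) = 792; no tenors → C(12,5) = 792.
Add back selections omitting two groups (i.e. drawn from a single group): C(6,5) + C(6,5) + C(6,5) = 18.
By inclusion–exclusion: 8568 − 2376 + 18 = 6210.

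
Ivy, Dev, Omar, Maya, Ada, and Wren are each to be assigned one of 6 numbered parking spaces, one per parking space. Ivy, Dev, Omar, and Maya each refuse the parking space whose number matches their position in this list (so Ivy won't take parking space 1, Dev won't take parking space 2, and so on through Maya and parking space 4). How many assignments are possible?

362

Let Aᵢ (for 1 ≤ i ≤ 4) be the placements that put person i in their forbidden parking space. Any j of these fix j positions, leaving (6−j)! ways to fill the rest, and there are C(4,j) ways to pick which j.
By inclusion–exclusion, the number of valid placements is Σ_{j=0}^{4} (−1)^j C(4,j)·(6−j)!.
Computing: 720 − 480 + 144 − 24 + 2 = 362.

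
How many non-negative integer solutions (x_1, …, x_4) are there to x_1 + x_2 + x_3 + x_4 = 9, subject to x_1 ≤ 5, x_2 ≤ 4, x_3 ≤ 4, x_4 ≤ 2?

Without the upper bounds there are C(12,3) = 220 ways to split 9 among 4 variables.
Subtract solutions that violate a single cap (substitute x_i' = x_i − (cap_i+1)): x_1 ≥ 6 gives C(6,3) = 20; x_2 ≥ 5 gives C(7,3) = 35; x_3 ≥ 5 gives C(7,3) = 35; x_4 ≥ 3 gives C(9,3) = 84. Together 174.
Add back pairs where two caps are both exceeded: 0 + 0 + 1 + 0 + 4 + 4 = 9.
By inclusion–exclusion the count is 220 − 174 + 9 = 55.

55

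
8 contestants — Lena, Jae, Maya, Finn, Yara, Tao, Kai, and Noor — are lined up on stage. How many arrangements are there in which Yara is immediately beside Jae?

10080

Place the 6 others and the Yara-Jae pair as 7 objects in a line; the pair has 2 internal arrangements.
That gives 2 × 7! = 2 × 5040 = 10080.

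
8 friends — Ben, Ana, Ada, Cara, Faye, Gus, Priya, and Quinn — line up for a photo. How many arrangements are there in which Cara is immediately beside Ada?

10080

Place the 6 others and the Cara-Ada pair as 7 objects in a line; the pair has 2 internal arrangements.
So the count is 2·(7)! = 10080.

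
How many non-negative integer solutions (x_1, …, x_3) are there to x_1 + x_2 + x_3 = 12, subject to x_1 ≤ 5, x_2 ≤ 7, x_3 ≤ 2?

Without the upper bounds there are C(14,2) = 91 ways to split 12 among 3 variables.
Subtract solutions that violate a single cap (substitute x_i' = x_i − (cap_i+1)): x_1 ≥ 6 gives C(8,2) = 28; x_2 ≥ 8 gives C(6,2) = 15; x_3 ≥ 3 gives C(11,2) = 55. Together 98.
Add back pairs where two caps are both exceeded: 0 + 10 + 3 = 13.
By inclusion–exclusion the count is 91 − 98 + 13 = 6.

6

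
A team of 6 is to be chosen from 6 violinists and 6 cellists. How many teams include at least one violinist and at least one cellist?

922

Total 6-person selections from all 12: C(12,6) = 924.
Subtract selections that omit an entire group: no violinists → C(6,6) = 1; no cellists → C(6,6) = 1.
Both groups omitted at once is impossible, so 924 − 2 = 922.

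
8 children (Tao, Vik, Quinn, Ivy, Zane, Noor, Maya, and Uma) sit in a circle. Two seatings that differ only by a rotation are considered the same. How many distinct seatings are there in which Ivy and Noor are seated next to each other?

1440

Treat {Ivy, Noor} as one unit (2 internal orders) and seat the resulting 7 units around the table: (6)! circular arrangements.
So 2 × (6)! = 2 × 720 = 1440.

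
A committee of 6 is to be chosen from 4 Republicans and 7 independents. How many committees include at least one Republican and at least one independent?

455

Total 6-person selections from all 11: C(11,6) = 462.
Selections missing a whole group: no Republicans → C(7,6) = 7; no independents → C(4,6) = 0.
Both groups omitted at once is impossible, so 462 − 7 = 455.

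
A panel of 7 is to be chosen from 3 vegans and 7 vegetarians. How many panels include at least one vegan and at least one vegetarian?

With no constraint there are C(10,7) = 120 possible selections.
Selections missing a whole group: no vegans → C(7,7) = 1; no vegetarians → C(3,7) = 0.
Both groups omitted at once is impossible, so 120 − 1 = 119.

119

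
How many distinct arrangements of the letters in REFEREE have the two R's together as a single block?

Treat the 2 copies of R as a single block. The multiset to arrange is then {RR, E, E, E, E, F}, 6 items in all.
That gives (6)!/(4!) = 30 arrangements.

30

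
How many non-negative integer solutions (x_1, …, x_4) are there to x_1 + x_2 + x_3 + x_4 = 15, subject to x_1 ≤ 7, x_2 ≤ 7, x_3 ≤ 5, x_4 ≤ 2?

63

Without the upper bounds there are C(18,3) = 816 ways to split 15 among 4 variables.
Subtract solutions that violate a single cap (substitute x_i' = x_i − (cap_i+1)): x_1 ≥ 8 gives C(10,3) = 120; x_2 ≥ 8 gives C(10,3) = 120; x_3 ≥ 6 gives C(12,3) = 220; x_4 ≥ 3 gives C(15,3) = 455. Together 915.
Add back pairs where two caps are both exceeded: 0 + 4 + 35 + 4 + 35 + 84 = 162.
By inclusion–exclusion the count is 816 − 915 + 162 = 63.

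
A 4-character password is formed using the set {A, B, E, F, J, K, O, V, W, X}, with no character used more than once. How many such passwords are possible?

5040

This is a permutation of 4 out of 10: P(10,4) = 10!/6!.
That product is 10 × 9 × 8 × 7 = 5040.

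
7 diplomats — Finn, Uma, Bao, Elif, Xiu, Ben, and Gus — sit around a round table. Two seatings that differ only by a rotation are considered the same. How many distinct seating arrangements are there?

Fix one person's seat to break rotational symmetry; the remaining 6 people can be arranged in (6)! = 720 ways.

720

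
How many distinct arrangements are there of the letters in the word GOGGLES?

Letter multiplicities in GOGGLES: E×1, G×3, L×1, O×1, S×1.
Dividing 7! = 5040 by 3! = 6 for the repeated letters gives 840.

840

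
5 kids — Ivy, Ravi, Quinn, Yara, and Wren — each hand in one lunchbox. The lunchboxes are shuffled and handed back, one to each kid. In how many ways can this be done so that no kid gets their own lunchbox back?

Count assignments avoiding every fixed point. For any j of the 5 kids fixed to their own lunchbox, the other 5−j can be arranged in (5−j)! ways.
By inclusion–exclusion this is Σ_{j=0}^{5} (−1)^j C(5,j)·(5−j)!.
Computing: 120 − 120 + 60 − 20 + 5 − 1 = 44.

44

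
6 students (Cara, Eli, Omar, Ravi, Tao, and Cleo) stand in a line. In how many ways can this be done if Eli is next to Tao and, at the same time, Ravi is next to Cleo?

96

Treat {Eli,Tao} as one block (2 orders) and {Ravi,Cleo} as another (2 orders).
That leaves 4 units to arrange: 2 × 2 × 4! = 4 × 24 = 96.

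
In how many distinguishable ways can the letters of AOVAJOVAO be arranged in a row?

The 9 letters of AOVAJOVAO have repeats: A appearing 3 times, O appearing 3 times, and V appearing twice.
The number of distinct arrangements is 9!/(3!·3!·2!) = 362880/72 = 5040.

5040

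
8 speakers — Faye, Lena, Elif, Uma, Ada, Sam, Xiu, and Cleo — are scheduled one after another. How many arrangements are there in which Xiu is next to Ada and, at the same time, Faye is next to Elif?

2880

Treat {Xiu,Ada} as one block (2 orders) and {Faye,Elif} as another (2 orders).
That leaves 6 units to arrange: 2 × 2 × 6! = 4 × 720 = 2880.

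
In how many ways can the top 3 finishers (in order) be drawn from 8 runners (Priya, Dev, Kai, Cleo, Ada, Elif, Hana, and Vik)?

336

This is an ordered selection of 3 from 8: P(8,3).
That gives 8 × 7 × 6 = 336.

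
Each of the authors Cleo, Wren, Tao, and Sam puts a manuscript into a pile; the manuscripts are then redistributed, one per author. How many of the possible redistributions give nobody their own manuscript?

Count assignments avoiding every fixed point. For any j of the 4 authors fixed to their own manuscript, the other 4−j can be arranged in (4−j)! ways.
By inclusion–exclusion this is Σ_{j=0}^{4} (−1)^j C(4,j)·(4−j)!.
Computing: 24 − 24 + 12 − 4 + 1 = 9.

9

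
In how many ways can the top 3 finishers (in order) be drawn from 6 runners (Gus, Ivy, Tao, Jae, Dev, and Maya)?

120

This is an ordered selection of 3 from 6: P(6,3).
That gives 6 × 5 × 4 = 120.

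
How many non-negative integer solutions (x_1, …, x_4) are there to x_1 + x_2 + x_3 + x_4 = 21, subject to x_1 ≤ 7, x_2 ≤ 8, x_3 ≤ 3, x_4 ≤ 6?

Without the upper bounds there are C(24,3) = 2024 ways to split 21 among 4 variables.
Subtract solutions that violate a single cap (substitute x_i' = x_i − (cap_i+1)): x_1 ≥ 8 gives C(16,3) = 560; x_2 ≥ 9 gives C(15,3) = 455; x_3 ≥ 4 gives C(20,3) = 1140; x_4 ≥ 7 gives C(17,3) = 680. Together 2835.
Add back pairs where two caps are both exceeded: 35 + 220 + 84 + 165 + 56 + 286 = 846.
Subtract triples: 1 + 0 + 10 + 4 = 15.
By inclusion–exclusion the count is 2024 − 2835 + 846 − 15 = 20.

20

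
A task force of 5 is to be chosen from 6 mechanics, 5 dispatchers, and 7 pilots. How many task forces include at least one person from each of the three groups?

6055

Unrestricted: C(18,5) = 8568 ways to pick any 5 of the 18.
Selections missing a whole group: no mechanics → C(12,5) = 792; no dispatchers → C(13,5) = 1287; no pilots → C(11,5) = 462.
Add back selections omitting two groups (i.e. drawn from a single group): C(6,5) + C(5,5) + C(7,5) = 28.
By inclusion–exclusion: 8568 − 2541 + 28 = 6055.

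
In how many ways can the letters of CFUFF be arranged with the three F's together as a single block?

Treat the 3 copies of F as a single block. The multiset to arrange is then {FFF, C, U}, 3 items in all.
All 3 items are distinct, so there are (3)! = 6 arrangements.

6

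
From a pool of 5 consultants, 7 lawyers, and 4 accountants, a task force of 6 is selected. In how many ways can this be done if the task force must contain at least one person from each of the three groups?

6545

With no constraint there are C(16,6) = 8008 possible selections.
Subtract selections that omit an entire group: no consultants → C(11,6) = 462; no lawyers → C(9,6) = 84; no accountants → C(12,6) = 924.
Add back selections omitting two groups (i.e. drawn from a single group): C(5,6) + C(7,6) + C(4,6) = 7.
By inclusion–exclusion: 8008 − 1470 + 7 = 6545.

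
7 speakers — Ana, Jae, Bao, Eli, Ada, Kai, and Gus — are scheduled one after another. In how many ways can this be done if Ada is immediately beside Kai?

1440

Place the 5 others and the Ada-Kai pair as 6 objects in a line; the pair has 2 internal arrangements.
So the count is 2·(6)! = 1440.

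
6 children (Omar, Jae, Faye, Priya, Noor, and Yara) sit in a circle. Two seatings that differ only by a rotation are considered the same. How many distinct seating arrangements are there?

Around a circle, 6 distinct people have 6!/6 = (5)! = 120 rotationally distinct seatings.

120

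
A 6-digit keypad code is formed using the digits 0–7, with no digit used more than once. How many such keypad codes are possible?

20160

With no repetition, fill the 6 digits in order: 8 choices, then 7, down to 3.
8 × 7 × 6 × 5 × 4 × 3 = 20160.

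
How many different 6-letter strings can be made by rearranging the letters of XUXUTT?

90

The 6 letters of XUXUTT have repeats: T appearing twice, U appearing twice, and X appearing twice.
Dividing 6! = 720 by 2!·2!·2! = 8 for the repeated letters gives 90.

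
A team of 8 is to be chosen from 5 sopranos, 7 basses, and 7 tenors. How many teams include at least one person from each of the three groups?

71589

With no constraint there are C(19,8) = 75582 possible selections.
Selections missing a whole group: no sopranos → C(14,8) = 3003; no basses → C(12,8) = 495; no tenors → C(12,8) = 495.
Add back selections omitting two groups (i.e. drawn from a single group): C(5,8) + C(7,8) + C(7,8) = 0.
By inclusion–exclusion: 75582 − 3993 + 0 = 71589.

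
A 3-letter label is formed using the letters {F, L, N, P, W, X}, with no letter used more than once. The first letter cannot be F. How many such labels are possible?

The first letter has 6−1 = 5 choices (anything except F).
The remaining 2 letters are filled from the other 5 symbols without repetition: 5 × 4 = 20.
Total: 5 × 20 = 100.

100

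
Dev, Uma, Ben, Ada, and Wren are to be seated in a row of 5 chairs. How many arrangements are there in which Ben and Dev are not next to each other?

72

There are 5! = 120 arrangements in all. If Ben and Dev are adjacent, merging them into one block gives 2·(4)! = 48 arrangements.
So 120 − 48 = 72 arrangements keep them apart.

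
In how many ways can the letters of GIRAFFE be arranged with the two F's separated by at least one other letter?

There are 7!/(2!) = 2520 arrangements of GIRAFFE in total.
If the two F's are adjacent, glue them into one block, leaving 6 items to arrange: (6)! = 720 ways.
Hence 2520 − 720 = 1800.

1800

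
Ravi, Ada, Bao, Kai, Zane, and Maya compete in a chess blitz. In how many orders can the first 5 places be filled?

720

There are 6 choices for 1st place, 5 for 2nd, and so on down to 2 for position 5.
That gives 6 × 5 × 4 × 3 × 2 = 720.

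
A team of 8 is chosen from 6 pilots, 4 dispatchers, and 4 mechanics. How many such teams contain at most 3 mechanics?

2793

Split by how many mechanics are chosen (0 through 3).
Sum: C(4,0)·C(10,8) + C(4,1)·C(10,7) + C(4,2)·C(10,6) + C(4,3)·C(10,5) = 45 + 480 + 1260 + 1008 = 2793.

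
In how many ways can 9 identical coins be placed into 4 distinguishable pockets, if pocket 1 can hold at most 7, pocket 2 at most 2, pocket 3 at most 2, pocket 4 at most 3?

Ignoring the caps, the number of non-negative solutions to x_1+…+x_4 = 9 is C(12,3) = 220.
Subtract solutions that violate a single cap (substitute x_i' = x_i − (cap_i+1)): x_1 ≥ 8 gives C(4,3) = 4; x_2 ≥ 3 gives C(9,3) = 84; x_3 ≥ 3 gives C(9,3) = 84; x_4 ≥ 4 gives C(8,3) = 56. Together 228.
Add back pairs where two caps are both exceeded: 0 + 0 + 0 + 20 + 10 + 10 = 40.
By inclusion–exclusion the count is 220 − 228 + 40 = 32.

32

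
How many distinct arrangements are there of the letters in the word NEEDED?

60

The 6 letters of NEEDED have repeats: D appearing twice and E appearing 3 times.
Dividing 6! = 720 by 3!·2! = 12 for the repeated letters gives 60.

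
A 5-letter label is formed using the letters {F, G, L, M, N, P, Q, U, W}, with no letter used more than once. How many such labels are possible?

Choose and order 5 of the 9 symbols: the first letter has 9 options, the next 8, and so on down to 5.
9 × 8 × 7 × 6 × 5 = 15120.

15120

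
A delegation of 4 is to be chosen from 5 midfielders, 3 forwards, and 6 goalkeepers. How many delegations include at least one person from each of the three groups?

Total 4-person selections from all 14: C(14,4) = 1001.
Subtract selections that omit an entire group: no midfielders → C(9,4) = 126; no forwards → C(11,4) = 330; no goalkeepers → C(8,4) = 70.
Add back selections omitting two groups (i.e. drawn from a single group): C(5,4) + C(3,4) + C(6,4) = 20.
By inclusion–exclusion: 1001 − 526 + 20 = 495.

495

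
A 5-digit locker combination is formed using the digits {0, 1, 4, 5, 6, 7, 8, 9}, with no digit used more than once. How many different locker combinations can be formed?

Choose and order 5 of the 8 symbols: the first digit has 8 options, the next 7, and so on down to 4.
8 × 7 × 6 × 5 × 4 = 6720.

6720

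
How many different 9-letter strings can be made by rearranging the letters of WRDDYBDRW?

15120

WRDDYBDRW has 9 letters with D appearing 3 times, R appearing twice, and W appearing twice.
Dividing 9! = 362880 by 3!·2!·2! = 24 for the repeated letters gives 15120.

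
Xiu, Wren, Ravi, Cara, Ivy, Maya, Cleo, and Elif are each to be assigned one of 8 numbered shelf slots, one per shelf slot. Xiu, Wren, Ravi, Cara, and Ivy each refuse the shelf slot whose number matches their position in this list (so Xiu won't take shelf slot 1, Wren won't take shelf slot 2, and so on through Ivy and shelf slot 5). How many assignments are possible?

21234

Let Aᵢ (for 1 ≤ i ≤ 5) be the placements that put person i in their forbidden shelf slot. Any j of these fix j positions, leaving (8−j)! ways to fill the rest, and there are C(5,j) ways to pick which j.
By inclusion–exclusion, the number of valid placements is Σ_{j=0}^{5} (−1)^j C(5,j)·(8−j)!.
Computing: 40320 − 25200 + 7200 − 1200 + 120 − 6 = 21234.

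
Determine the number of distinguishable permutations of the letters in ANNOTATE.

5040

ANNOTATE has 8 letters with A appearing twice, N appearing twice, and T appearing twice.
So there are 8! / (2!·2!·2!) = 5040 distinguishable arrangements.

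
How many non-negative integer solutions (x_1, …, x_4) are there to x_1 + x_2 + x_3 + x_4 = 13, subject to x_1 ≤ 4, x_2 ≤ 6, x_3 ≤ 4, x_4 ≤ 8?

Ignoring the caps, the number of non-negative solutions to x_1+…+x_4 = 13 is C(16,3) = 560.
Subtract solutions that violate a single cap (substitute x_i' = x_i − (cap_i+1)): x_1 ≥ 5 gives C(11,3) = 165; x_2 ≥ 7 gives C(9,3) = 84; x_3 ≥ 5 gives C(11,3) = 165; x_4 ≥ 9 gives C(7,3) = 35. Together 449.
Add back pairs where two caps are both exceeded: 4 + 20 + 0 + 4 + 0 + 0 = 28.
By inclusion–exclusion the count is 560 − 449 + 28 = 139.

139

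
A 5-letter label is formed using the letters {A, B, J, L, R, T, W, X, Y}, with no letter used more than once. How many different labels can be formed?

Choose and order 5 of the 9 symbols: the first letter has 9 options, the next 8, and so on down to 5.
That product is 9 × 8 × 7 × 6 × 5 = 15120.

15120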